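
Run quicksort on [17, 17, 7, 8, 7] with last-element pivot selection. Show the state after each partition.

Partition 1: pivot=7 at index 1 -> [7, 7, 17, 8, 17]
Partition 2: pivot=17 at index 4 -> [7, 7, 17, 8, 17]
Partition 3: pivot=8 at index 2 -> [7, 7, 8, 17, 17]


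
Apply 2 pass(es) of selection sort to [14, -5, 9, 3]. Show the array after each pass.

Pass 1: Select minimum -5 at index 1, swap -> [-5, 14, 9, 3]
Pass 2: Select minimum 3 at index 3, swap -> [-5, 3, 9, 14]


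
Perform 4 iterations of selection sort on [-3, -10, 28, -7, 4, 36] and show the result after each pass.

Pass 1: Select minimum -10 at index 1, swap -> [-10, -3, 28, -7, 4, 36]
Pass 2: Select minimum -7 at index 3, swap -> [-10, -7, 28, -3, 4, 36]
Pass 3: Select minimum -3 at index 3, swap -> [-10, -7, -3, 28, 4, 36]
Pass 4: Select minimum 4 at index 4, swap -> [-10, -7, -3, 4, 28, 36]


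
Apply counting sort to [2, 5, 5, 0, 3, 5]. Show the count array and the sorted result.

Count array: [1, 0, 1, 1, 0, 3]
(count[i] = number of elements equal to i)
Cumulative count: [1, 1, 2, 3, 3, 6]
Sorted: [0, 2, 3, 5, 5, 5]


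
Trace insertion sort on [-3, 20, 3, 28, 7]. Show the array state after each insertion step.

First element -3 is already 'sorted'
Insert 20: shifted 0 elements -> [-3, 20, 3, 28, 7]
Insert 3: shifted 1 elements -> [-3, 3, 20, 28, 7]
Insert 28: shifted 0 elements -> [-3, 3, 20, 28, 7]
Insert 7: shifted 2 elements -> [-3, 3, 7, 20, 28]


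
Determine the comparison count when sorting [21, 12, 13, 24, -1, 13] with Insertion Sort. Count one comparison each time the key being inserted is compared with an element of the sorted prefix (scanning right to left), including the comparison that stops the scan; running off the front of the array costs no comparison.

Insert 12: 21 > 12 (shift), reached front = 1 comparison(s) -> [12, 21, 13, 24, -1, 13]
Insert 13: 21 > 13 (shift), 12 <= 13 (stop) = 2 comparison(s) -> [12, 13, 21, 24, -1, 13]
Insert 24: 21 <= 24 (stop) = 1 comparison(s) -> [12, 13, 21, 24, -1, 13]
Insert -1: 24 > -1 (shift), 21 > -1 (shift), 13 > -1 (shift), 12 > -1 (shift), reached front = 4 comparison(s) -> [-1, 12, 13, 21, 24, 13]
Insert 13: 24 > 13 (shift), 21 > 13 (shift), 13 <= 13 (stop) = 3 comparison(s) -> [-1, 12, 13, 13, 21, 24]
Total comparisons: 1 + 2 + 1 + 4 + 3 = 11


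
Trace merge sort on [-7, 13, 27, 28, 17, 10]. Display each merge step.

Divide and conquer:
  Merge [13] + [27] -> [13, 27]
  Merge [-7] + [13, 27] -> [-7, 13, 27]
  Merge [17] + [10] -> [10, 17]
  Merge [28] + [10, 17] -> [10, 17, 28]
  Merge [-7, 13, 27] + [10, 17, 28] -> [-7, 10, 13, 17, 27, 28]


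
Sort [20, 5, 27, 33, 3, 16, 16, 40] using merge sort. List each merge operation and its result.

Divide and conquer:
  Merge [20] + [5] -> [5, 20]
  Merge [27] + [33] -> [27, 33]
  Merge [5, 20] + [27, 33] -> [5, 20, 27, 33]
  Merge [3] + [16] -> [3, 16]
  Merge [16] + [40] -> [16, 40]
  Merge [3, 16] + [16, 40] -> [3, 16, 16, 40]
  Merge [5, 20, 27, 33] + [3, 16, 16, 40] -> [3, 5, 16, 16, 20, 27, 33, 40]


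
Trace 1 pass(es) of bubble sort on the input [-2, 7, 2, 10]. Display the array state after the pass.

After pass 1: [-2, 2, 7, 10] (1 swaps)
Total swaps: 1


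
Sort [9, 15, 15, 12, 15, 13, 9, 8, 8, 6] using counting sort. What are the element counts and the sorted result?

Count array: [0, 0, 0, 0, 0, 0, 1, 0, 2, 2, 0, 0, 1, 1, 0, 3]
(count[i] = number of elements equal to i)
Cumulative count: [0, 0, 0, 0, 0, 0, 1, 1, 3, 5, 5, 5, 6, 7, 7, 10]
Sorted: [6, 8, 8, 9, 9, 12, 13, 15, 15, 15]


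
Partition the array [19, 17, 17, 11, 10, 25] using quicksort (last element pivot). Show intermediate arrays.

Partition 1: pivot=25 at index 5 -> [19, 17, 17, 11, 10, 25]
Partition 2: pivot=10 at index 0 -> [10, 17, 17, 11, 19, 25]
Partition 3: pivot=19 at index 4 -> [10, 17, 17, 11, 19, 25]
Partition 4: pivot=11 at index 1 -> [10, 11, 17, 17, 19, 25]
Partition 5: pivot=17 at index 3 -> [10, 11, 17, 17, 19, 25]


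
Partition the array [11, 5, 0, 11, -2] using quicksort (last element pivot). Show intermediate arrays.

Partition 1: pivot=-2 at index 0 -> [-2, 5, 0, 11, 11]
Partition 2: pivot=11 at index 4 -> [-2, 5, 0, 11, 11]
Partition 3: pivot=11 at index 3 -> [-2, 5, 0, 11, 11]
Partition 4: pivot=0 at index 1 -> [-2, 0, 5, 11, 11]


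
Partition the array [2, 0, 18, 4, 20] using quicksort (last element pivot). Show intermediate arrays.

Partition 1: pivot=20 at index 4 -> [2, 0, 18, 4, 20]
Partition 2: pivot=4 at index 2 -> [2, 0, 4, 18, 20]
Partition 3: pivot=0 at index 0 -> [0, 2, 4, 18, 20]


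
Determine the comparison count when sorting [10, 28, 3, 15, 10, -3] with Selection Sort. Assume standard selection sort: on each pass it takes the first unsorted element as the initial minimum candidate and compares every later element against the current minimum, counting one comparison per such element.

Pass 1: scan indices 1..5 for the minimum = 5 comparison(s); min is -3, place at index 0 -> [-3, 28, 3, 15, 10, 10]
Pass 2: scan indices 2..5 for the minimum = 4 comparison(s); min is 3, place at index 1 -> [-3, 3, 28, 15, 10, 10]
Pass 3: scan indices 3..5 for the minimum = 3 comparison(s); min is 10, place at index 2 -> [-3, 3, 10, 15, 28, 10]
Pass 4: scan indices 4..5 for the minimum = 2 comparison(s); min is 10, place at index 3 -> [-3, 3, 10, 10, 28, 15]
Pass 5: scan indices 5..5 for the minimum = 1 comparison(s); min is 15, place at index 4 -> [-3, 3, 10, 10, 15, 28]
Selection sort always scans the whole unsorted suffix, so the count is (n-1) + (n-2) + ... + 1 = n(n-1)/2 = 6*5/2 = 15 regardless of the input order.
Total comparisons: 5 + 4 + 3 + 2 + 1 = 15


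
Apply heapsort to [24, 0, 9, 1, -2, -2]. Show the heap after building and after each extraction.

Build heap: [24, 1, 9, 0, -2, -2]
Extract 24: [9, 1, -2, 0, -2, 24]
Extract 9: [1, 0, -2, -2, 9, 24]
Extract 1: [0, -2, -2, 1, 9, 24]
Extract 0: [-2, -2, 0, 1, 9, 24]
Extract -2: [-2, -2, 0, 1, 9, 24]


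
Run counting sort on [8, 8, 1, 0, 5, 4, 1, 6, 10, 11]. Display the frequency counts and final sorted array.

Count array: [1, 2, 0, 0, 1, 1, 1, 0, 2, 0, 1, 1]
(count[i] = number of elements equal to i)
Cumulative count: [1, 3, 3, 3, 4, 5, 6, 6, 8, 8, 9, 10]
Sorted: [0, 1, 1, 4, 5, 6, 8, 8, 10, 11]


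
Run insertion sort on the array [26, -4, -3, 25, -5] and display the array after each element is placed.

First element 26 is already 'sorted'
Insert -4: shifted 1 elements -> [-4, 26, -3, 25, -5]
Insert -3: shifted 1 elements -> [-4, -3, 26, 25, -5]
Insert 25: shifted 1 elements -> [-4, -3, 25, 26, -5]
Insert -5: shifted 4 elements -> [-5, -4, -3, 25, 26]


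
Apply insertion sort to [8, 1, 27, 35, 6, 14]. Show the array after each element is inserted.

First element 8 is already 'sorted'
Insert 1: shifted 1 elements -> [1, 8, 27, 35, 6, 14]
Insert 27: shifted 0 elements -> [1, 8, 27, 35, 6, 14]
Insert 35: shifted 0 elements -> [1, 8, 27, 35, 6, 14]
Insert 6: shifted 3 elements -> [1, 6, 8, 27, 35, 14]
Insert 14: shifted 2 elements -> [1, 6, 8, 14, 27, 35]


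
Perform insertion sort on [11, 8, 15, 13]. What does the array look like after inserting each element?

First element 11 is already 'sorted'
Insert 8: shifted 1 elements -> [8, 11, 15, 13]
Insert 15: shifted 0 elements -> [8, 11, 15, 13]
Insert 13: shifted 1 elements -> [8, 11, 13, 15]


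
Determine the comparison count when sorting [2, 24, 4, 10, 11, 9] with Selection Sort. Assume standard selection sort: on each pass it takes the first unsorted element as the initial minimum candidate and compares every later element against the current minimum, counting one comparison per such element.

Pass 1: scan indices 1..5 for the minimum = 5 comparison(s); min is 2, place at index 0 -> [2, 24, 4, 10, 11, 9]
Pass 2: scan indices 2..5 for the minimum = 4 comparison(s); min is 4, place at index 1 -> [2, 4, 24, 10, 11, 9]
Pass 3: scan indices 3..5 for the minimum = 3 comparison(s); min is 9, place at index 2 -> [2, 4, 9, 10, 11, 24]
Pass 4: scan indices 4..5 for the minimum = 2 comparison(s); min is 10, place at index 3 -> [2, 4, 9, 10, 11, 24]
Pass 5: scan indices 5..5 for the minimum = 1 comparison(s); min is 11, place at index 4 -> [2, 4, 9, 10, 11, 24]
Selection sort always scans the whole unsorted suffix, so the count is (n-1) + (n-2) + ... + 1 = n(n-1)/2 = 6*5/2 = 15 regardless of the input order.
Total comparisons: 5 + 4 + 3 + 2 + 1 = 15


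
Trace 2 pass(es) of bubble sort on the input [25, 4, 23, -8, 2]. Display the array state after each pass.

After pass 1: [4, 23, -8, 2, 25] (4 swaps)
After pass 2: [4, -8, 2, 23, 25] (2 swaps)
Total swaps: 6


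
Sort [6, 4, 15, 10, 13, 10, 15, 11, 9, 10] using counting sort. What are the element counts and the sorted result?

Count array: [0, 0, 0, 0, 1, 0, 1, 0, 0, 1, 3, 1, 0, 1, 0, 2]
(count[i] = number of elements equal to i)
Cumulative count: [0, 0, 0, 0, 1, 1, 2, 2, 2, 3, 6, 7, 7, 8, 8, 10]
Sorted: [4, 6, 9, 10, 10, 10, 11, 13, 15, 15]


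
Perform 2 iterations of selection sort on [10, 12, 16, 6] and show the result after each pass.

Pass 1: Select minimum 6 at index 3, swap -> [6, 12, 16, 10]
Pass 2: Select minimum 10 at index 3, swap -> [6, 10, 16, 12]


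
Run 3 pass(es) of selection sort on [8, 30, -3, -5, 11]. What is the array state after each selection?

Pass 1: Select minimum -5 at index 3, swap -> [-5, 30, -3, 8, 11]
Pass 2: Select minimum -3 at index 2, swap -> [-5, -3, 30, 8, 11]
Pass 3: Select minimum 8 at index 3, swap -> [-5, -3, 8, 30, 11]


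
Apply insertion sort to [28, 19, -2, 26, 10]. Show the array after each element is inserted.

First element 28 is already 'sorted'
Insert 19: shifted 1 elements -> [19, 28, -2, 26, 10]
Insert -2: shifted 2 elements -> [-2, 19, 28, 26, 10]
Insert 26: shifted 1 elements -> [-2, 19, 26, 28, 10]
Insert 10: shifted 3 elements -> [-2, 10, 19, 26, 28]


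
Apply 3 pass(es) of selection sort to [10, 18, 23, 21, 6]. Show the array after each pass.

Pass 1: Select minimum 6 at index 4, swap -> [6, 18, 23, 21, 10]
Pass 2: Select minimum 10 at index 4, swap -> [6, 10, 23, 21, 18]
Pass 3: Select minimum 18 at index 4, swap -> [6, 10, 18, 21, 23]


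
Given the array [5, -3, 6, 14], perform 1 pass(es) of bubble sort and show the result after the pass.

After pass 1: [-3, 5, 6, 14] (1 swaps)
Total swaps: 1


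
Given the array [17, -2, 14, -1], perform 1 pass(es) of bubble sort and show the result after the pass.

After pass 1: [-2, 14, -1, 17] (3 swaps)
Total swaps: 3


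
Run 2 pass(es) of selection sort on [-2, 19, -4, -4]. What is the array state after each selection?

Pass 1: Select minimum -4 at index 2, swap -> [-4, 19, -2, -4]
Pass 2: Select minimum -4 at index 3, swap -> [-4, -4, -2, 19]


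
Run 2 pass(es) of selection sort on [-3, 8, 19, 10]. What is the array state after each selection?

Pass 1: Select minimum -3 at index 0, swap -> [-3, 8, 19, 10]
Pass 2: Select minimum 8 at index 1, swap -> [-3, 8, 19, 10]


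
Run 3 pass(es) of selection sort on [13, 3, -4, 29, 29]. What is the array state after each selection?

Pass 1: Select minimum -4 at index 2, swap -> [-4, 3, 13, 29, 29]
Pass 2: Select minimum 3 at index 1, swap -> [-4, 3, 13, 29, 29]
Pass 3: Select minimum 13 at index 2, swap -> [-4, 3, 13, 29, 29]


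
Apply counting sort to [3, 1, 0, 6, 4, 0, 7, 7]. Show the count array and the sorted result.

Count array: [2, 1, 0, 1, 1, 0, 1, 2]
(count[i] = number of elements equal to i)
Cumulative count: [2, 3, 3, 4, 5, 5, 6, 8]
Sorted: [0, 0, 1, 3, 4, 6, 7, 7]


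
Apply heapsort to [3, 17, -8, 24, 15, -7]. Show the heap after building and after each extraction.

Build heap: [24, 17, -7, 3, 15, -8]
Extract 24: [17, 15, -7, 3, -8, 24]
Extract 17: [15, 3, -7, -8, 17, 24]
Extract 15: [3, -8, -7, 15, 17, 24]
Extract 3: [-7, -8, 3, 15, 17, 24]
Extract -7: [-8, -7, 3, 15, 17, 24]


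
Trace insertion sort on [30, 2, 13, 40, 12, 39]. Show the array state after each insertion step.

First element 30 is already 'sorted'
Insert 2: shifted 1 elements -> [2, 30, 13, 40, 12, 39]
Insert 13: shifted 1 elements -> [2, 13, 30, 40, 12, 39]
Insert 40: shifted 0 elements -> [2, 13, 30, 40, 12, 39]
Insert 12: shifted 3 elements -> [2, 12, 13, 30, 40, 39]
Insert 39: shifted 1 elements -> [2, 12, 13, 30, 39, 40]


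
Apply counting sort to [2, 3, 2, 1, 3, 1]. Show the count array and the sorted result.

Count array: [0, 2, 2, 2]
(count[i] = number of elements equal to i)
Cumulative count: [0, 2, 4, 6]
Sorted: [1, 1, 2, 2, 3, 3]


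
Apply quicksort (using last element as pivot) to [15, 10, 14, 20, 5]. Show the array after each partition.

Partition 1: pivot=5 at index 0 -> [5, 10, 14, 20, 15]
Partition 2: pivot=15 at index 3 -> [5, 10, 14, 15, 20]
Partition 3: pivot=14 at index 2 -> [5, 10, 14, 15, 20]


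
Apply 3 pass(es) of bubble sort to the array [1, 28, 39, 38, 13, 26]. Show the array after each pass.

After pass 1: [1, 28, 38, 13, 26, 39] (3 swaps)
After pass 2: [1, 28, 13, 26, 38, 39] (2 swaps)
After pass 3: [1, 13, 26, 28, 38, 39] (2 swaps)
Total swaps: 7


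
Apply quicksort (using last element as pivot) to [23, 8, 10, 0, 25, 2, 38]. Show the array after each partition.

Partition 1: pivot=38 at index 6 -> [23, 8, 10, 0, 25, 2, 38]
Partition 2: pivot=2 at index 1 -> [0, 2, 10, 23, 25, 8, 38]
Partition 3: pivot=8 at index 2 -> [0, 2, 8, 23, 25, 10, 38]
Partition 4: pivot=10 at index 3 -> [0, 2, 8, 10, 25, 23, 38]
Partition 5: pivot=23 at index 4 -> [0, 2, 8, 10, 23, 25, 38]


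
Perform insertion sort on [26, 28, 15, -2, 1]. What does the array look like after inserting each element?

First element 26 is already 'sorted'
Insert 28: shifted 0 elements -> [26, 28, 15, -2, 1]
Insert 15: shifted 2 elements -> [15, 26, 28, -2, 1]
Insert -2: shifted 3 elements -> [-2, 15, 26, 28, 1]
Insert 1: shifted 3 elements -> [-2, 1, 15, 26, 28]


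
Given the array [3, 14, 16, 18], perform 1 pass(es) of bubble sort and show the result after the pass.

After pass 1: [3, 14, 16, 18] (0 swaps)
Total swaps: 0


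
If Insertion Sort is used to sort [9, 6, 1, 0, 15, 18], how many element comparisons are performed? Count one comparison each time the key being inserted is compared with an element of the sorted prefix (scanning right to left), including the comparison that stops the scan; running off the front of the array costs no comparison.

Insert 6: 9 > 6 (shift), reached front = 1 comparison(s) -> [6, 9, 1, 0, 15, 18]
Insert 1: 9 > 1 (shift), 6 > 1 (shift), reached front = 2 comparison(s) -> [1, 6, 9, 0, 15, 18]
Insert 0: 9 > 0 (shift), 6 > 0 (shift), 1 > 0 (shift), reached front = 3 comparison(s) -> [0, 1, 6, 9, 15, 18]
Insert 15: 9 <= 15 (stop) = 1 comparison(s) -> [0, 1, 6, 9, 15, 18]
Insert 18: 15 <= 18 (stop) = 1 comparison(s) -> [0, 1, 6, 9, 15, 18]
Total comparisons: 1 + 2 + 3 + 1 + 1 = 8


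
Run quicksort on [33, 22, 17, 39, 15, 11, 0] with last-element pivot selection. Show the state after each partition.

Partition 1: pivot=0 at index 0 -> [0, 22, 17, 39, 15, 11, 33]
Partition 2: pivot=33 at index 5 -> [0, 22, 17, 15, 11, 33, 39]
Partition 3: pivot=11 at index 1 -> [0, 11, 17, 15, 22, 33, 39]
Partition 4: pivot=22 at index 4 -> [0, 11, 17, 15, 22, 33, 39]
Partition 5: pivot=15 at index 2 -> [0, 11, 15, 17, 22, 33, 39]


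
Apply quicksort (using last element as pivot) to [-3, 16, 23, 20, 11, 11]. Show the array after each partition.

Partition 1: pivot=11 at index 2 -> [-3, 11, 11, 20, 16, 23]
Partition 2: pivot=11 at index 1 -> [-3, 11, 11, 20, 16, 23]
Partition 3: pivot=23 at index 5 -> [-3, 11, 11, 20, 16, 23]
Partition 4: pivot=16 at index 3 -> [-3, 11, 11, 16, 20, 23]


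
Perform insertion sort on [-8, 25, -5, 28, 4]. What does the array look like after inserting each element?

First element -8 is already 'sorted'
Insert 25: shifted 0 elements -> [-8, 25, -5, 28, 4]
Insert -5: shifted 1 elements -> [-8, -5, 25, 28, 4]
Insert 28: shifted 0 elements -> [-8, -5, 25, 28, 4]
Insert 4: shifted 2 elements -> [-8, -5, 4, 25, 28]


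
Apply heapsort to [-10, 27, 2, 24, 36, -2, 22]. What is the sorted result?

Build heap: [36, 27, 22, 24, -10, -2, 2]
Extract 36: [27, 24, 22, 2, -10, -2, 36]
Extract 27: [24, 2, 22, -2, -10, 27, 36]
Extract 24: [22, 2, -10, -2, 24, 27, 36]
Extract 22: [2, -2, -10, 22, 24, 27, 36]
Extract 2: [-2, -10, 2, 22, 24, 27, 36]
Extract -2: [-10, -2, 2, 22, 24, 27, 36]


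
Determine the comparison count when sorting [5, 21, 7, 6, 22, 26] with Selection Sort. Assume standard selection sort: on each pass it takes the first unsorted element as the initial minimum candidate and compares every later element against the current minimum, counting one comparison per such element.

Pass 1: scan indices 1..5 for the minimum = 5 comparison(s); min is 5, place at index 0 -> [5, 21, 7, 6, 22, 26]
Pass 2: scan indices 2..5 for the minimum = 4 comparison(s); min is 6, place at index 1 -> [5, 6, 7, 21, 22, 26]
Pass 3: scan indices 3..5 for the minimum = 3 comparison(s); min is 7, place at index 2 -> [5, 6, 7, 21, 22, 26]
Pass 4: scan indices 4..5 for the minimum = 2 comparison(s); min is 21, place at index 3 -> [5, 6, 7, 21, 22, 26]
Pass 5: scan indices 5..5 for the minimum = 1 comparison(s); min is 22, place at index 4 -> [5, 6, 7, 21, 22, 26]
Selection sort always scans the whole unsorted suffix, so the count is (n-1) + (n-2) + ... + 1 = n(n-1)/2 = 6*5/2 = 15 regardless of the input order.
Total comparisons: 5 + 4 + 3 + 2 + 1 = 15


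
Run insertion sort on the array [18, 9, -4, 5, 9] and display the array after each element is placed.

First element 18 is already 'sorted'
Insert 9: shifted 1 elements -> [9, 18, -4, 5, 9]
Insert -4: shifted 2 elements -> [-4, 9, 18, 5, 9]
Insert 5: shifted 2 elements -> [-4, 5, 9, 18, 9]
Insert 9: shifted 1 elements -> [-4, 5, 9, 9, 18]


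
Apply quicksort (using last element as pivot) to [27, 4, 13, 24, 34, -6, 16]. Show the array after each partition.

Partition 1: pivot=16 at index 3 -> [4, 13, -6, 16, 34, 27, 24]
Partition 2: pivot=-6 at index 0 -> [-6, 13, 4, 16, 34, 27, 24]
Partition 3: pivot=4 at index 1 -> [-6, 4, 13, 16, 34, 27, 24]
Partition 4: pivot=24 at index 4 -> [-6, 4, 13, 16, 24, 27, 34]
Partition 5: pivot=34 at index 6 -> [-6, 4, 13, 16, 24, 27, 34]


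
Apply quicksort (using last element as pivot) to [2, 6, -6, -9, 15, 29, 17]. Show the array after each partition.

Partition 1: pivot=17 at index 5 -> [2, 6, -6, -9, 15, 17, 29]
Partition 2: pivot=15 at index 4 -> [2, 6, -6, -9, 15, 17, 29]
Partition 3: pivot=-9 at index 0 -> [-9, 6, -6, 2, 15, 17, 29]
Partition 4: pivot=2 at index 2 -> [-9, -6, 2, 6, 15, 17, 29]


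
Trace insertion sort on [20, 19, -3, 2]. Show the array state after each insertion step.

First element 20 is already 'sorted'
Insert 19: shifted 1 elements -> [19, 20, -3, 2]
Insert -3: shifted 2 elements -> [-3, 19, 20, 2]
Insert 2: shifted 2 elements -> [-3, 2, 19, 20]


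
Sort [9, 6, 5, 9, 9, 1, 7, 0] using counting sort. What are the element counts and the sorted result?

Count array: [1, 1, 0, 0, 0, 1, 1, 1, 0, 3]
(count[i] = number of elements equal to i)
Cumulative count: [1, 2, 2, 2, 2, 3, 4, 5, 5, 8]
Sorted: [0, 1, 5, 6, 7, 9, 9, 9]


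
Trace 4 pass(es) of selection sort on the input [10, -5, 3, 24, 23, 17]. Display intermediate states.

Pass 1: Select minimum -5 at index 1, swap -> [-5, 10, 3, 24, 23, 17]
Pass 2: Select minimum 3 at index 2, swap -> [-5, 3, 10, 24, 23, 17]
Pass 3: Select minimum 10 at index 2, swap -> [-5, 3, 10, 24, 23, 17]
Pass 4: Select minimum 17 at index 5, swap -> [-5, 3, 10, 17, 23, 24]


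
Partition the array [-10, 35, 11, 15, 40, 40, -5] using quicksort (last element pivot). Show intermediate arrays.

Partition 1: pivot=-5 at index 1 -> [-10, -5, 11, 15, 40, 40, 35]
Partition 2: pivot=35 at index 4 -> [-10, -5, 11, 15, 35, 40, 40]
Partition 3: pivot=15 at index 3 -> [-10, -5, 11, 15, 35, 40, 40]
Partition 4: pivot=40 at index 6 -> [-10, -5, 11, 15, 35, 40, 40]


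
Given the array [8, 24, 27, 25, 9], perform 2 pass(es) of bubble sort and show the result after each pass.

After pass 1: [8, 24, 25, 9, 27] (2 swaps)
After pass 2: [8, 24, 9, 25, 27] (1 swaps)
Total swaps: 3


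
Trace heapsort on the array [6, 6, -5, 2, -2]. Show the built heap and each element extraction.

Build heap: [6, 6, -5, 2, -2]
Extract 6: [6, 2, -5, -2, 6]
Extract 6: [2, -2, -5, 6, 6]
Extract 2: [-2, -5, 2, 6, 6]
Extract -2: [-5, -2, 2, 6, 6]


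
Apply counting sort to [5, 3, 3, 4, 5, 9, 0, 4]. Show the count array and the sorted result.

Count array: [1, 0, 0, 2, 2, 2, 0, 0, 0, 1]
(count[i] = number of elements equal to i)
Cumulative count: [1, 1, 1, 3, 5, 7, 7, 7, 7, 8]
Sorted: [0, 3, 3, 4, 4, 5, 5, 9]


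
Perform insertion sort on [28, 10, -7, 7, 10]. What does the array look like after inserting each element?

First element 28 is already 'sorted'
Insert 10: shifted 1 elements -> [10, 28, -7, 7, 10]
Insert -7: shifted 2 elements -> [-7, 10, 28, 7, 10]
Insert 7: shifted 2 elements -> [-7, 7, 10, 28, 10]
Insert 10: shifted 1 elements -> [-7, 7, 10, 10, 28]


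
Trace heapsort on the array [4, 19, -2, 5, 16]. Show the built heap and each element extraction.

Build heap: [19, 16, -2, 5, 4]
Extract 19: [16, 5, -2, 4, 19]
Extract 16: [5, 4, -2, 16, 19]
Extract 5: [4, -2, 5, 16, 19]
Extract 4: [-2, 4, 5, 16, 19]


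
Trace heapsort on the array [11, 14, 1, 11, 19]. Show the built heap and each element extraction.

Build heap: [19, 14, 1, 11, 11]
Extract 19: [14, 11, 1, 11, 19]
Extract 14: [11, 11, 1, 14, 19]
Extract 11: [11, 1, 11, 14, 19]
Extract 11: [1, 11, 11, 14, 19]


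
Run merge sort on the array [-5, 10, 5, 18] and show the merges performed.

Divide and conquer:
  Merge [-5] + [10] -> [-5, 10]
  Merge [5] + [18] -> [5, 18]
  Merge [-5, 10] + [5, 18] -> [-5, 5, 10, 18]


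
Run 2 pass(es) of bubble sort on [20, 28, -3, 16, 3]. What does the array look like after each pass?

After pass 1: [20, -3, 16, 3, 28] (3 swaps)
After pass 2: [-3, 16, 3, 20, 28] (3 swaps)
Total swaps: 6


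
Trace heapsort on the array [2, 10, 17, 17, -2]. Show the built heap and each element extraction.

Build heap: [17, 10, 17, 2, -2]
Extract 17: [17, 10, -2, 2, 17]
Extract 17: [10, 2, -2, 17, 17]
Extract 10: [2, -2, 10, 17, 17]
Extract 2: [-2, 2, 10, 17, 17]


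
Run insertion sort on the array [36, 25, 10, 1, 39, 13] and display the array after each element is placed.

First element 36 is already 'sorted'
Insert 25: shifted 1 elements -> [25, 36, 10, 1, 39, 13]
Insert 10: shifted 2 elements -> [10, 25, 36, 1, 39, 13]
Insert 1: shifted 3 elements -> [1, 10, 25, 36, 39, 13]
Insert 39: shifted 0 elements -> [1, 10, 25, 36, 39, 13]
Insert 13: shifted 3 elements -> [1, 10, 13, 25, 36, 39]


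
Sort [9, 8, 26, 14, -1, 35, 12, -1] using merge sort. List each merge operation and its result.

Divide and conquer:
  Merge [9] + [8] -> [8, 9]
  Merge [26] + [14] -> [14, 26]
  Merge [8, 9] + [14, 26] -> [8, 9, 14, 26]
  Merge [-1] + [35] -> [-1, 35]
  Merge [12] + [-1] -> [-1, 12]
  Merge [-1, 35] + [-1, 12] -> [-1, -1, 12, 35]
  Merge [8, 9, 14, 26] + [-1, -1, 12, 35] -> [-1, -1, 8, 9, 12, 14, 26, 35]


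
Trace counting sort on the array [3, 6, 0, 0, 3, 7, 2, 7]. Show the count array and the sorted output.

Count array: [2, 0, 1, 2, 0, 0, 1, 2]
(count[i] = number of elements equal to i)
Cumulative count: [2, 2, 3, 5, 5, 5, 6, 8]
Sorted: [0, 0, 2, 3, 3, 6, 7, 7]


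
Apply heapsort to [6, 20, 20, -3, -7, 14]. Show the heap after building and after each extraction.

Build heap: [20, 6, 20, -3, -7, 14]
Extract 20: [20, 6, 14, -3, -7, 20]
Extract 20: [14, 6, -7, -3, 20, 20]
Extract 14: [6, -3, -7, 14, 20, 20]
Extract 6: [-3, -7, 6, 14, 20, 20]
Extract -3: [-7, -3, 6, 14, 20, 20]


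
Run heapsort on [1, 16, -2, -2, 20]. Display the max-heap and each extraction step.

Build heap: [20, 16, -2, -2, 1]
Extract 20: [16, 1, -2, -2, 20]
Extract 16: [1, -2, -2, 16, 20]
Extract 1: [-2, -2, 1, 16, 20]
Extract -2: [-2, -2, 1, 16, 20]


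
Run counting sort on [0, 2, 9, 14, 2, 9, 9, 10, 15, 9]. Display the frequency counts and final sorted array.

Count array: [1, 0, 2, 0, 0, 0, 0, 0, 0, 4, 1, 0, 0, 0, 1, 1]
(count[i] = number of elements equal to i)
Cumulative count: [1, 1, 3, 3, 3, 3, 3, 3, 3, 7, 8, 8, 8, 8, 9, 10]
Sorted: [0, 2, 2, 9, 9, 9, 9, 10, 14, 15]


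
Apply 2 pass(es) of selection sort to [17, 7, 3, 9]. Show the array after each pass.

Pass 1: Select minimum 3 at index 2, swap -> [3, 7, 17, 9]
Pass 2: Select minimum 7 at index 1, swap -> [3, 7, 17, 9]


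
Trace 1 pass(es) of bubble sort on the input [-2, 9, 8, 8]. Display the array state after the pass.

After pass 1: [-2, 8, 8, 9] (2 swaps)
Total swaps: 2


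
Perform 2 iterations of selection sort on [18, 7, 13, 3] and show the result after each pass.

Pass 1: Select minimum 3 at index 3, swap -> [3, 7, 13, 18]
Pass 2: Select minimum 7 at index 1, swap -> [3, 7, 13, 18]


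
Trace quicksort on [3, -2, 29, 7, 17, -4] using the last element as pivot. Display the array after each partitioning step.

Partition 1: pivot=-4 at index 0 -> [-4, -2, 29, 7, 17, 3]
Partition 2: pivot=3 at index 2 -> [-4, -2, 3, 7, 17, 29]
Partition 3: pivot=29 at index 5 -> [-4, -2, 3, 7, 17, 29]
Partition 4: pivot=17 at index 4 -> [-4, -2, 3, 7, 17, 29]


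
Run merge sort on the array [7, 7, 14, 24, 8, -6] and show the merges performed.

Divide and conquer:
  Merge [7] + [14] -> [7, 14]
  Merge [7] + [7, 14] -> [7, 7, 14]
  Merge [8] + [-6] -> [-6, 8]
  Merge [24] + [-6, 8] -> [-6, 8, 24]
  Merge [7, 7, 14] + [-6, 8, 24] -> [-6, 7, 7, 8, 14, 24]


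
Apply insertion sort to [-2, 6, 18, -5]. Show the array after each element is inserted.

First element -2 is already 'sorted'
Insert 6: shifted 0 elements -> [-2, 6, 18, -5]
Insert 18: shifted 0 elements -> [-2, 6, 18, -5]
Insert -5: shifted 3 elements -> [-5, -2, 6, 18]


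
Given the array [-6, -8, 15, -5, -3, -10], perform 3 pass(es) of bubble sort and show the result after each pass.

After pass 1: [-8, -6, -5, -3, -10, 15] (4 swaps)
After pass 2: [-8, -6, -5, -10, -3, 15] (1 swaps)
After pass 3: [-8, -6, -10, -5, -3, 15] (1 swaps)
Total swaps: 6


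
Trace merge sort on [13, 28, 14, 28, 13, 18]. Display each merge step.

Divide and conquer:
  Merge [28] + [14] -> [14, 28]
  Merge [13] + [14, 28] -> [13, 14, 28]
  Merge [13] + [18] -> [13, 18]
  Merge [28] + [13, 18] -> [13, 18, 28]
  Merge [13, 14, 28] + [13, 18, 28] -> [13, 13, 14, 18, 28, 28]


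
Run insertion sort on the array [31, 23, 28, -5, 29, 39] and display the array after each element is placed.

First element 31 is already 'sorted'
Insert 23: shifted 1 elements -> [23, 31, 28, -5, 29, 39]
Insert 28: shifted 1 elements -> [23, 28, 31, -5, 29, 39]
Insert -5: shifted 3 elements -> [-5, 23, 28, 31, 29, 39]
Insert 29: shifted 1 elements -> [-5, 23, 28, 29, 31, 39]
Insert 39: shifted 0 elements -> [-5, 23, 28, 29, 31, 39]


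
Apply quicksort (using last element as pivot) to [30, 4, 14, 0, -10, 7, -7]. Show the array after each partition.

Partition 1: pivot=-7 at index 1 -> [-10, -7, 14, 0, 30, 7, 4]
Partition 2: pivot=4 at index 3 -> [-10, -7, 0, 4, 30, 7, 14]
Partition 3: pivot=14 at index 5 -> [-10, -7, 0, 4, 7, 14, 30]


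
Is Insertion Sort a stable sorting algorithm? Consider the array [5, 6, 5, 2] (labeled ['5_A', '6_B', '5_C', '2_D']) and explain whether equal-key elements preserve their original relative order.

Trace Insertion Sort on the labeled array (the key is the number; the letter only tracks identity):
  Insert 6_B at index 1: [5_A, 6_B, 5_C, 2_D]
  Insert 5_C at index 1: [5_A, 5_C, 6_B, 2_D]
  Insert 2_D at index 0: [2_D, 5_A, 5_C, 6_B]
Final order: [2_D, 5_A, 5_C, 6_B]
Equal keys:
  value 5: originally 5_A, 5_C; after sorting 5_A, 5_C -> order preserved
All equal keys kept their original relative order. Insertion Sort is stable: elements are shifted only while they are strictly greater than the key, so a key is inserted after any equal elements already placed.
Answer: Stable


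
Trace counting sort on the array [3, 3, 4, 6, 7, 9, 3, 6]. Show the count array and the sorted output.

Count array: [0, 0, 0, 3, 1, 0, 2, 1, 0, 1]
(count[i] = number of elements equal to i)
Cumulative count: [0, 0, 0, 3, 4, 4, 6, 7, 7, 8]
Sorted: [3, 3, 3, 4, 6, 6, 7, 9]


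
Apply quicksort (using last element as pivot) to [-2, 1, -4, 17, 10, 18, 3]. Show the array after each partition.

Partition 1: pivot=3 at index 3 -> [-2, 1, -4, 3, 10, 18, 17]
Partition 2: pivot=-4 at index 0 -> [-4, 1, -2, 3, 10, 18, 17]
Partition 3: pivot=-2 at index 1 -> [-4, -2, 1, 3, 10, 18, 17]
Partition 4: pivot=17 at index 5 -> [-4, -2, 1, 3, 10, 17, 18]


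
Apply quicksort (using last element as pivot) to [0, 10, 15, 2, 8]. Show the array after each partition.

Partition 1: pivot=8 at index 2 -> [0, 2, 8, 10, 15]
Partition 2: pivot=2 at index 1 -> [0, 2, 8, 10, 15]
Partition 3: pivot=15 at index 4 -> [0, 2, 8, 10, 15]


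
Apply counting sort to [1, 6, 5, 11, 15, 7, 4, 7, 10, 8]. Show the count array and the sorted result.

Count array: [0, 1, 0, 0, 1, 1, 1, 2, 1, 0, 1, 1, 0, 0, 0, 1]
(count[i] = number of elements equal to i)
Cumulative count: [0, 1, 1, 1, 2, 3, 4, 6, 7, 7, 8, 9, 9, 9, 9, 10]
Sorted: [1, 4, 5, 6, 7, 7, 8, 10, 11, 15]


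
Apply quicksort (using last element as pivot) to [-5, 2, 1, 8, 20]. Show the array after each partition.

Partition 1: pivot=20 at index 4 -> [-5, 2, 1, 8, 20]
Partition 2: pivot=8 at index 3 -> [-5, 2, 1, 8, 20]
Partition 3: pivot=1 at index 1 -> [-5, 1, 2, 8, 20]


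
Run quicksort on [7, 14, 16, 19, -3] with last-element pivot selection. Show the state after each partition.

Partition 1: pivot=-3 at index 0 -> [-3, 14, 16, 19, 7]
Partition 2: pivot=7 at index 1 -> [-3, 7, 16, 19, 14]
Partition 3: pivot=14 at index 2 -> [-3, 7, 14, 19, 16]
Partition 4: pivot=16 at index 3 -> [-3, 7, 14, 16, 19]


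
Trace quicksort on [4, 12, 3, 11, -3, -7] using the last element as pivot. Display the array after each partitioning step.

Partition 1: pivot=-7 at index 0 -> [-7, 12, 3, 11, -3, 4]
Partition 2: pivot=4 at index 3 -> [-7, 3, -3, 4, 12, 11]
Partition 3: pivot=-3 at index 1 -> [-7, -3, 3, 4, 12, 11]
Partition 4: pivot=11 at index 4 -> [-7, -3, 3, 4, 11, 12]


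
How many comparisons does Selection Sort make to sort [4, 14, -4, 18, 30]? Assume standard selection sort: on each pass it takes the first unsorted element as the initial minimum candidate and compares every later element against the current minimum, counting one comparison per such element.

Pass 1: scan indices 1..4 for the minimum = 4 comparison(s); min is -4, place at index 0 -> [-4, 14, 4, 18, 30]
Pass 2: scan indices 2..4 for the minimum = 3 comparison(s); min is 4, place at index 1 -> [-4, 4, 14, 18, 30]
Pass 3: scan indices 3..4 for the minimum = 2 comparison(s); min is 14, place at index 2 -> [-4, 4, 14, 18, 30]
Pass 4: scan indices 4..4 for the minimum = 1 comparison(s); min is 18, place at index 3 -> [-4, 4, 14, 18, 30]
Selection sort always scans the whole unsorted suffix, so the count is (n-1) + (n-2) + ... + 1 = n(n-1)/2 = 5*4/2 = 10 regardless of the input order.
Total comparisons: 4 + 3 + 2 + 1 = 10


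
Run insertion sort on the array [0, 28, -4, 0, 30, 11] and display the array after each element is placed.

First element 0 is already 'sorted'
Insert 28: shifted 0 elements -> [0, 28, -4, 0, 30, 11]
Insert -4: shifted 2 elements -> [-4, 0, 28, 0, 30, 11]
Insert 0: shifted 1 elements -> [-4, 0, 0, 28, 30, 11]
Insert 30: shifted 0 elements -> [-4, 0, 0, 28, 30, 11]
Insert 11: shifted 2 elements -> [-4, 0, 0, 11, 28, 30]


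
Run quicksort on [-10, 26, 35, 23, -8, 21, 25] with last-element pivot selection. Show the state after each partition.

Partition 1: pivot=25 at index 4 -> [-10, 23, -8, 21, 25, 26, 35]
Partition 2: pivot=21 at index 2 -> [-10, -8, 21, 23, 25, 26, 35]
Partition 3: pivot=-8 at index 1 -> [-10, -8, 21, 23, 25, 26, 35]
Partition 4: pivot=35 at index 6 -> [-10, -8, 21, 23, 25, 26, 35]


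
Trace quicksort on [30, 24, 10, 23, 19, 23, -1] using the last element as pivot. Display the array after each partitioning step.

Partition 1: pivot=-1 at index 0 -> [-1, 24, 10, 23, 19, 23, 30]
Partition 2: pivot=30 at index 6 -> [-1, 24, 10, 23, 19, 23, 30]
Partition 3: pivot=23 at index 4 -> [-1, 10, 23, 19, 23, 24, 30]
Partition 4: pivot=19 at index 2 -> [-1, 10, 19, 23, 23, 24, 30]


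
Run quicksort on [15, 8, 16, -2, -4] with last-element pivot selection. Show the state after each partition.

Partition 1: pivot=-4 at index 0 -> [-4, 8, 16, -2, 15]
Partition 2: pivot=15 at index 3 -> [-4, 8, -2, 15, 16]
Partition 3: pivot=-2 at index 1 -> [-4, -2, 8, 15, 16]


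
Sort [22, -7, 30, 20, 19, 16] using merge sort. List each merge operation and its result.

Divide and conquer:
  Merge [-7] + [30] -> [-7, 30]
  Merge [22] + [-7, 30] -> [-7, 22, 30]
  Merge [19] + [16] -> [16, 19]
  Merge [20] + [16, 19] -> [16, 19, 20]
  Merge [-7, 22, 30] + [16, 19, 20] -> [-7, 16, 19, 20, 22, 30]


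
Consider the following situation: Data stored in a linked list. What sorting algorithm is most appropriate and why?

Best choice: Merge sort
Reason: Merge sort doesn't require random access; can be done in O(1) extra space for linked lists


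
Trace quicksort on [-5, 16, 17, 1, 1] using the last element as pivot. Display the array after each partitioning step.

Partition 1: pivot=1 at index 2 -> [-5, 1, 1, 16, 17]
Partition 2: pivot=1 at index 1 -> [-5, 1, 1, 16, 17]
Partition 3: pivot=17 at index 4 -> [-5, 1, 1, 16, 17]


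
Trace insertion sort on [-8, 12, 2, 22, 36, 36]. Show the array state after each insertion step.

First element -8 is already 'sorted'
Insert 12: shifted 0 elements -> [-8, 12, 2, 22, 36, 36]
Insert 2: shifted 1 elements -> [-8, 2, 12, 22, 36, 36]
Insert 22: shifted 0 elements -> [-8, 2, 12, 22, 36, 36]
Insert 36: shifted 0 elements -> [-8, 2, 12, 22, 36, 36]
Insert 36: shifted 0 elements -> [-8, 2, 12, 22, 36, 36]


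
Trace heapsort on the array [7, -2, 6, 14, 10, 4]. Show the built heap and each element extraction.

Build heap: [14, 10, 6, -2, 7, 4]
Extract 14: [10, 7, 6, -2, 4, 14]
Extract 10: [7, 4, 6, -2, 10, 14]
Extract 7: [6, 4, -2, 7, 10, 14]
Extract 6: [4, -2, 6, 7, 10, 14]
Extract 4: [-2, 4, 6, 7, 10, 14]


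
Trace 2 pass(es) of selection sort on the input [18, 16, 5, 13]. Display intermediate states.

Pass 1: Select minimum 5 at index 2, swap -> [5, 16, 18, 13]
Pass 2: Select minimum 13 at index 3, swap -> [5, 13, 18, 16]


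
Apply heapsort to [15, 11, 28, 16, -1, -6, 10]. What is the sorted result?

Build heap: [28, 16, 15, 11, -1, -6, 10]
Extract 28: [16, 11, 15, 10, -1, -6, 28]
Extract 16: [15, 11, -6, 10, -1, 16, 28]
Extract 15: [11, 10, -6, -1, 15, 16, 28]
Extract 11: [10, -1, -6, 11, 15, 16, 28]
Extract 10: [-1, -6, 10, 11, 15, 16, 28]
Extract -1: [-6, -1, 10, 11, 15, 16, 28]


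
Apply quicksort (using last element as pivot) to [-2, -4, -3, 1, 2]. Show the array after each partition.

Partition 1: pivot=2 at index 4 -> [-2, -4, -3, 1, 2]
Partition 2: pivot=1 at index 3 -> [-2, -4, -3, 1, 2]
Partition 3: pivot=-3 at index 1 -> [-4, -3, -2, 1, 2]


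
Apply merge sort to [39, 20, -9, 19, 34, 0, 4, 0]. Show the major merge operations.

Divide and conquer:
  Merge [39] + [20] -> [20, 39]
  Merge [-9] + [19] -> [-9, 19]
  Merge [20, 39] + [-9, 19] -> [-9, 19, 20, 39]
  Merge [34] + [0] -> [0, 34]
  Merge [4] + [0] -> [0, 4]
  Merge [0, 34] + [0, 4] -> [0, 0, 4, 34]
  Merge [-9, 19, 20, 39] + [0, 0, 4, 34] -> [-9, 0, 0, 4, 19, 20, 34, 39]


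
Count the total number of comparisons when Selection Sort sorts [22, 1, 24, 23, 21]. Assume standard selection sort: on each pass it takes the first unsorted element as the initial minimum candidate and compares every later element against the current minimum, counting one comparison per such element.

Pass 1: scan indices 1..4 for the minimum = 4 comparison(s); min is 1, place at index 0 -> [1, 22, 24, 23, 21]
Pass 2: scan indices 2..4 for the minimum = 3 comparison(s); min is 21, place at index 1 -> [1, 21, 24, 23, 22]
Pass 3: scan indices 3..4 for the minimum = 2 comparison(s); min is 22, place at index 2 -> [1, 21, 22, 23, 24]
Pass 4: scan indices 4..4 for the minimum = 1 comparison(s); min is 23, place at index 3 -> [1, 21, 22, 23, 24]
Selection sort always scans the whole unsorted suffix, so the count is (n-1) + (n-2) + ... + 1 = n(n-1)/2 = 5*4/2 = 10 regardless of the input order.
Total comparisons: 4 + 3 + 2 + 1 = 10


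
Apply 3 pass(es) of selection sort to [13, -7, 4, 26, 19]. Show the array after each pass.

Pass 1: Select minimum -7 at index 1, swap -> [-7, 13, 4, 26, 19]
Pass 2: Select minimum 4 at index 2, swap -> [-7, 4, 13, 26, 19]
Pass 3: Select minimum 13 at index 2, swap -> [-7, 4, 13, 26, 19]


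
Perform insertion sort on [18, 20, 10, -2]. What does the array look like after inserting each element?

First element 18 is already 'sorted'
Insert 20: shifted 0 elements -> [18, 20, 10, -2]
Insert 10: shifted 2 elements -> [10, 18, 20, -2]
Insert -2: shifted 3 elements -> [-2, 10, 18, 20]


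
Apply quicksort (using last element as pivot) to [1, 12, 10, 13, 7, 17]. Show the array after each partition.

Partition 1: pivot=17 at index 5 -> [1, 12, 10, 13, 7, 17]
Partition 2: pivot=7 at index 1 -> [1, 7, 10, 13, 12, 17]
Partition 3: pivot=12 at index 3 -> [1, 7, 10, 12, 13, 17]


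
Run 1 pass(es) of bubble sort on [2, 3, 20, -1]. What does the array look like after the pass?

After pass 1: [2, 3, -1, 20] (1 swaps)
Total swaps: 1


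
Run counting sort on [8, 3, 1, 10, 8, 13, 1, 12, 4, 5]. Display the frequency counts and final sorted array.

Count array: [0, 2, 0, 1, 1, 1, 0, 0, 2, 0, 1, 0, 1, 1]
(count[i] = number of elements equal to i)
Cumulative count: [0, 2, 2, 3, 4, 5, 5, 5, 7, 7, 8, 8, 9, 10]
Sorted: [1, 1, 3, 4, 5, 8, 8, 10, 12, 13]


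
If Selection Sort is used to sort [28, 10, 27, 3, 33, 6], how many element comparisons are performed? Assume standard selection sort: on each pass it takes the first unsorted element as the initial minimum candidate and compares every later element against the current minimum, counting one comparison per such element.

Pass 1: scan indices 1..5 for the minimum = 5 comparison(s); min is 3, place at index 0 -> [3, 10, 27, 28, 33, 6]
Pass 2: scan indices 2..5 for the minimum = 4 comparison(s); min is 6, place at index 1 -> [3, 6, 27, 28, 33, 10]
Pass 3: scan indices 3..5 for the minimum = 3 comparison(s); min is 10, place at index 2 -> [3, 6, 10, 28, 33, 27]
Pass 4: scan indices 4..5 for the minimum = 2 comparison(s); min is 27, place at index 3 -> [3, 6, 10, 27, 33, 28]
Pass 5: scan indices 5..5 for the minimum = 1 comparison(s); min is 28, place at index 4 -> [3, 6, 10, 27, 28, 33]
Selection sort always scans the whole unsorted suffix, so the count is (n-1) + (n-2) + ... + 1 = n(n-1)/2 = 6*5/2 = 15 regardless of the input order.
Total comparisons: 5 + 4 + 3 + 2 + 1 = 15


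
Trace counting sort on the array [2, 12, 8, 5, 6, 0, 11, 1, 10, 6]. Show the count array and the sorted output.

Count array: [1, 1, 1, 0, 0, 1, 2, 0, 1, 0, 1, 1, 1]
(count[i] = number of elements equal to i)
Cumulative count: [1, 2, 3, 3, 3, 4, 6, 6, 7, 7, 8, 9, 10]
Sorted: [0, 1, 2, 5, 6, 6, 8, 10, 11, 12]


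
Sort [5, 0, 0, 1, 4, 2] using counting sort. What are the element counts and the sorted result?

Count array: [2, 1, 1, 0, 1, 1]
(count[i] = number of elements equal to i)
Cumulative count: [2, 3, 4, 4, 5, 6]
Sorted: [0, 0, 1, 2, 4, 5]


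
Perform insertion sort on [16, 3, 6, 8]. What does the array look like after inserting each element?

First element 16 is already 'sorted'
Insert 3: shifted 1 elements -> [3, 16, 6, 8]
Insert 6: shifted 1 elements -> [3, 6, 16, 8]
Insert 8: shifted 1 elements -> [3, 6, 8, 16]


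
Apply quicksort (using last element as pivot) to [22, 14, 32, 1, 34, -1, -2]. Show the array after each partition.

Partition 1: pivot=-2 at index 0 -> [-2, 14, 32, 1, 34, -1, 22]
Partition 2: pivot=22 at index 4 -> [-2, 14, 1, -1, 22, 32, 34]
Partition 3: pivot=-1 at index 1 -> [-2, -1, 1, 14, 22, 32, 34]
Partition 4: pivot=14 at index 3 -> [-2, -1, 1, 14, 22, 32, 34]
Partition 5: pivot=34 at index 6 -> [-2, -1, 1, 14, 22, 32, 34]
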